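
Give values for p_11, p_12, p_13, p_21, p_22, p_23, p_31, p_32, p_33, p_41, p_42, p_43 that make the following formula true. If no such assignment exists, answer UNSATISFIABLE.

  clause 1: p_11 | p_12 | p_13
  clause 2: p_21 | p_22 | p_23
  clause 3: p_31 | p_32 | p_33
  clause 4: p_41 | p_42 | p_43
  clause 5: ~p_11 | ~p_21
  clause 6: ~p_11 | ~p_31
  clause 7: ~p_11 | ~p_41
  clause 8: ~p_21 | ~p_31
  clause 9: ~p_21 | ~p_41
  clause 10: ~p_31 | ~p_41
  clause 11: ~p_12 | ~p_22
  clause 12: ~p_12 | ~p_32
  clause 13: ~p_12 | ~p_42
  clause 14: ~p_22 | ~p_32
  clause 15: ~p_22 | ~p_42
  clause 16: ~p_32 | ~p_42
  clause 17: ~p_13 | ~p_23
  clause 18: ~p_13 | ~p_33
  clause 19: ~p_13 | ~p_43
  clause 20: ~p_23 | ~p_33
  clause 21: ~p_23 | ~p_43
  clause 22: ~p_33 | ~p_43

Case p_11 = 0:
Case p_12 = 1:
The clause (~p_22) is unit, so p_22 = 0.
The clause (~p_32) is unit, so p_32 = 0.
The clause (~p_42) is unit, so p_42 = 0.
Case p_21 = 1:
The clause (~p_31) is unit, so p_31 = 0.
The clause (p_33) is unit, so p_33 = 1.
The clause (~p_41) is unit, so p_41 = 0.
The clause (p_43) is unit, so p_43 = 1.
But (~p_43) is also a unit clause — contradiction.
So p_21 must be the other value — set p_21 = 0.
The clause (p_23) is unit, so p_23 = 1.
The clause (~p_13) is unit, so p_13 = 0.
The clause (~p_33) is unit, so p_33 = 0.
The clause (p_31) is unit, so p_31 = 1.
The clause (~p_41) is unit, so p_41 = 0.
The clause (p_43) is unit, so p_43 = 1.
But (~p_43) is also a unit clause — contradiction.
Neither p_21 = 1 nor p_21 = 0 works.
So p_12 must be the other value — set p_12 = 0.
The clause (p_13) is unit, so p_13 = 1.
The clause (~p_23) is unit, so p_23 = 0.
The clause (~p_33) is unit, so p_33 = 0.
The clause (~p_43) is unit, so p_43 = 0.
Case p_21 = 1:
The clause (~p_31) is unit, so p_31 = 0.
The clause (p_32) is unit, so p_32 = 1.
The clause (~p_41) is unit, so p_41 = 0.
The clause (p_42) is unit, so p_42 = 1.
But (~p_42) is also a unit clause — contradiction.
So p_21 must be the other value — set p_21 = 0.
The clause (p_22) is unit, so p_22 = 1.
The clause (~p_32) is unit, so p_32 = 0.
The clause (p_31) is unit, so p_31 = 1.
The clause (~p_41) is unit, so p_41 = 0.
The clause (p_42) is unit, so p_42 = 1.
But (~p_42) is also a unit clause — contradiction.
Neither p_21 = 1 nor p_21 = 0 works.
Neither p_12 = 1 nor p_12 = 0 works.
So p_11 must be the other value — set p_11 = 1.
The clause (~p_21) is unit, so p_21 = 0.
The clause (~p_31) is unit, so p_31 = 0.
The clause (~p_41) is unit, so p_41 = 0.
Case p_22 = 1:
The clause (~p_12) is unit, so p_12 = 0.
The clause (~p_32) is unit, so p_32 = 0.
The clause (p_33) is unit, so p_33 = 1.
The clause (~p_42) is unit, so p_42 = 0.
The clause (p_43) is unit, so p_43 = 1.
But (~p_43) is also a unit clause — contradiction.
So p_22 must be the other value — set p_22 = 0.
The clause (p_23) is unit, so p_23 = 1.
The clause (~p_13) is unit, so p_13 = 0.
The clause (~p_33) is unit, so p_33 = 0.
The clause (p_32) is unit, so p_32 = 1.
The clause (~p_12) is unit, so p_12 = 0.
The clause (~p_42) is unit, so p_42 = 0.
The clause (p_43) is unit, so p_43 = 1.
But (~p_43) is also a unit clause — contradiction.
Neither p_22 = 1 nor p_22 = 0 works.
Neither p_11 = 1 nor p_11 = 0 works.

UNSATISFIABLE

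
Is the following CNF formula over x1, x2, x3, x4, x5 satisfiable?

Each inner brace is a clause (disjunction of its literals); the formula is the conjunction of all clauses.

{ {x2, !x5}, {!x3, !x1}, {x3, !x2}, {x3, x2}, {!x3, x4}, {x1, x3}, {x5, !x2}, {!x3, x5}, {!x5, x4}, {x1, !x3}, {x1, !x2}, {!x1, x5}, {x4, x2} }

Try x2 = true.
From the singleton clause (x3), x3 = true.
From the singleton clause (!x1), x1 = false.
Now (x1) is unsatisfied and unit — conflict.
So x2 must be the other value — set x2 = false.
From the singleton clause (!x5), x5 = false.
From the singleton clause (x3), x3 = true.
Now (!x3) is unsatisfied and unit — conflict.
Both values of x2 lead to a conflict.
No assignment satisfies every clause.

Unsatisfiable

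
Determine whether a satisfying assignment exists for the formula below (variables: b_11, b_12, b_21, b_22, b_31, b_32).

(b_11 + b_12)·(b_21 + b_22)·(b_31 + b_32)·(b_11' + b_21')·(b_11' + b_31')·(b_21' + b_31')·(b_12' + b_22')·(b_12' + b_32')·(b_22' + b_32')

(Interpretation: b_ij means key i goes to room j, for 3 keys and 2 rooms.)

Case b_11 = 1:
The clause (b_21') is unit, so b_21 = 0.
The clause (b_22) is unit, so b_22 = 1.
The clause (b_31') is unit, so b_31 = 0.
The clause (b_32) is unit, so b_32 = 1.
But (b_32') is also a unit clause — contradiction.
That branch fails; take b_11 = 0 instead.
The clause (b_12) is unit, so b_12 = 1.
The clause (b_22') is unit, so b_22 = 0.
The clause (b_21) is unit, so b_21 = 1.
The clause (b_31') is unit, so b_31 = 0.
The clause (b_32) is unit, so b_32 = 1.
But (b_32') is also a unit clause — contradiction.
Neither b_11 = 1 nor b_11 = 0 works.
No assignment satisfies every clause.

No, unsatisfiable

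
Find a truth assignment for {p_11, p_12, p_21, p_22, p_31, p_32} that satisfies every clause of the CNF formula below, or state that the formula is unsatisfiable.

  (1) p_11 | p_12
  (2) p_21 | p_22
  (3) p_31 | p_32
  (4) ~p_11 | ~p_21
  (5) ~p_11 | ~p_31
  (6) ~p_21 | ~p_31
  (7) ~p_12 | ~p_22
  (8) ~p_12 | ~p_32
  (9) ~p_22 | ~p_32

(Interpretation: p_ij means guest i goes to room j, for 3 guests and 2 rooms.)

UNSATISFIABLE

Try p_11 = 1.
From the singleton clause (~p_21), p_21 = 0.
From the singleton clause (p_22), p_22 = 1.
From the singleton clause (~p_31), p_31 = 0.
From the singleton clause (p_32), p_32 = 1.
But (~p_32) is also a unit clause — contradiction.
So p_11 must be the other value — set p_11 = 0.
From the singleton clause (p_12), p_12 = 1.
From the singleton clause (~p_22), p_22 = 0.
From the singleton clause (p_21), p_21 = 1.
From the singleton clause (~p_31), p_31 = 0.
From the singleton clause (p_32), p_32 = 1.
But (~p_32) is also a unit clause — contradiction.
Both values of p_11 lead to a conflict.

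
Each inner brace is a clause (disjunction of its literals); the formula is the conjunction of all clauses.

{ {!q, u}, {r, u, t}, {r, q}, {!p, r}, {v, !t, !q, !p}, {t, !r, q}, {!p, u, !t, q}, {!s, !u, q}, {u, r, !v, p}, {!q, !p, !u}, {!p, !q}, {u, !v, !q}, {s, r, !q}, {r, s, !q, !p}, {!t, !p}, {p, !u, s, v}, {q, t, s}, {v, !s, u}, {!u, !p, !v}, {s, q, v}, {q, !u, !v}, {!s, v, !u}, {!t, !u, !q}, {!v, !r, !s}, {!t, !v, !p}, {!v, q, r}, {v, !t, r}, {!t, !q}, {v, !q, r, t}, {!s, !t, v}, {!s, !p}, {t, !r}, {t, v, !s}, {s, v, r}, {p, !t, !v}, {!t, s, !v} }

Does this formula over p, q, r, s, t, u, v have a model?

Yes

Suppose q = true.
(u) alone gives u = true.
(!p) alone gives p = false.
(!t) alone gives t = false.
(!r) alone gives r = false.
(s) alone gives s = true.
(v) alone gives v = true.
This assignment satisfies each clause.
A satisfying assignment: p ↦ false, q ↦ true, r ↦ false, s ↦ true, t ↦ false, u ↦ true, v ↦ true.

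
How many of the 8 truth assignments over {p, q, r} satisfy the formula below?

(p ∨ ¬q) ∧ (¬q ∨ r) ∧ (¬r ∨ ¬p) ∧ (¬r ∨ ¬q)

There are 2^3 = 8 truth assignments over (p, q, r).
Check each against the 4 clauses (columns in the order p, q, r):
  F F F  ✓ satisfies all
  F F T  ✓ satisfies all
  F T F  ✗ fails (p ∨ ¬q)
  F T T  ✗ fails (p ∨ ¬q)
  T F F  ✓ satisfies all
  T F T  ✗ fails (¬r ∨ ¬p)
  T T F  ✗ fails (¬q ∨ r)
  T T T  ✗ fails (¬r ∨ ¬p)
3 of the 8 rows are models.

3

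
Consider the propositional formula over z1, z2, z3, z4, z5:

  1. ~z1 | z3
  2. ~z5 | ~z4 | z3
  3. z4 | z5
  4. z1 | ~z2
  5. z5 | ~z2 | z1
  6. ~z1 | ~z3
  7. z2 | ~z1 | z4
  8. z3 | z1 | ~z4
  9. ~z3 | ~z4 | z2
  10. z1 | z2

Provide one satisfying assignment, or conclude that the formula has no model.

UNSATISFIABLE

Branch on z1: set z1 = 0.
From the singleton clause (~z2), z2 = 0.
That conflicts with the unit clause (z2).
So z1 must be the other value — set z1 = 1.
From the singleton clause (z3), z3 = 1.
That conflicts with the unit clause (~z3).
Neither z1 = 1 nor z1 = 0 works.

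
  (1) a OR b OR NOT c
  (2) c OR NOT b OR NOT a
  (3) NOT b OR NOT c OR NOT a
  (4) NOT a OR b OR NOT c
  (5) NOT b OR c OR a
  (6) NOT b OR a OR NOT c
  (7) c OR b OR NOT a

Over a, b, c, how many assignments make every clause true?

There are 2^3 = 8 truth assignments over (a, b, c).
Split on a. With a = true, the clauses containing a are satisfied and NOT a drops from the rest; 0 of the 2^2 = 4 assignments to the other variables satisfy what remains.
With a = false, by the same count on the reduced clause set, 1 assignment works.
(One model: a=F, b=F, c=F.)
Total: 0 + 1 = 1.

1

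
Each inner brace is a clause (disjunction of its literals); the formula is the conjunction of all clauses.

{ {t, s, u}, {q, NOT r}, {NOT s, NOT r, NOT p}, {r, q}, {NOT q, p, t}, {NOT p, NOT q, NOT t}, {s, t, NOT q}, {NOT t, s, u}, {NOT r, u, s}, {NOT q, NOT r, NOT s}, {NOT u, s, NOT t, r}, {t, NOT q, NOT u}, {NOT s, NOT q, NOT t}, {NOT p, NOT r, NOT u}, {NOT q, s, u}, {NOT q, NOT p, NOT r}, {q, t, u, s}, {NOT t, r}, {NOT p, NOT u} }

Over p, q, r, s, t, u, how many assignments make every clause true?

2

There are 2^6 = 64 truth assignments over (p, q, r, s, t, u).
Split on r. With r = true, the clauses containing r are satisfied and NOT r drops from the rest; 1 of the 2^5 = 32 assignments to the other variables satisfy what remains.
With r = false, by the same count on the reduced clause set, 1 assignment works.
(One model: p=F, q=T, r=T, s=F, t=T, u=T.)
Total: 1 + 1 = 2.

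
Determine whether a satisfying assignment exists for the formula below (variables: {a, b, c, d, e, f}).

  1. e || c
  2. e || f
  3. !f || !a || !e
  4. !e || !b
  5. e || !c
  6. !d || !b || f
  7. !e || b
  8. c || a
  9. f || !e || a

Unsatisfiable

Suppose e = true.
The clause (!b) is unit, so b = false.
But (b) is also a unit clause — contradiction.
Undo e and try e = false.
The clause (c) is unit, so c = true.
But (!c) is also a unit clause — contradiction.
Both values of e lead to a conflict.
No assignment satisfies every clause.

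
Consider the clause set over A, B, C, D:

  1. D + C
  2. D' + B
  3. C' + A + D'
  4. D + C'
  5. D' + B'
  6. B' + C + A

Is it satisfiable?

No

Try D = 1.
Unit clause (B) forces B = 1.
But (B') is also a unit clause — contradiction.
So D must be the other value — set D = 0.
Unit clause (C) forces C = 1.
But (C') is also a unit clause — contradiction.
Either choice for D ends in contradiction.
No assignment satisfies every clause.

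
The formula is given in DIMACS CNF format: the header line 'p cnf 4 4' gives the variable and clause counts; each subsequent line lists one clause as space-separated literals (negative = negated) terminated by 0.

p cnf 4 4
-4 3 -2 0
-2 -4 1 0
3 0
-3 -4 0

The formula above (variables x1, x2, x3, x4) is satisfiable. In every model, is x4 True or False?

False

Suppose x4 = True.
The clause (x3) is unit, so x3 = True.
But (¬x3) is also a unit clause — contradiction.
So every satisfying assignment has x4 = False.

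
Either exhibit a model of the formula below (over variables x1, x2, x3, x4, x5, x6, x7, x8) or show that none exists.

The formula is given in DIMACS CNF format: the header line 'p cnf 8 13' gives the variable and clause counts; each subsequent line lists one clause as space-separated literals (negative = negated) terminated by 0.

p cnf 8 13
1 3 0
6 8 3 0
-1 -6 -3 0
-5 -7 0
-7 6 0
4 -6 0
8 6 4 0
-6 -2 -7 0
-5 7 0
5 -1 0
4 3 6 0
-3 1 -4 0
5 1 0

UNSATISFIABLE

Try x1 = True.
From the singleton clause (x5), x5 = True.
From the singleton clause (¬x7), x7 = False.
But (x7) is also a unit clause — contradiction.
That branch fails; take x1 = False instead.
From the singleton clause (x3), x3 = True.
From the singleton clause (¬x4), x4 = False.
From the singleton clause (¬x6), x6 = False.
From the singleton clause (¬x7), x7 = False.
From the singleton clause (x8), x8 = True.
From the singleton clause (¬x5), x5 = False.
But (x5) is also a unit clause — contradiction.
Either choice for x1 ends in contradiction.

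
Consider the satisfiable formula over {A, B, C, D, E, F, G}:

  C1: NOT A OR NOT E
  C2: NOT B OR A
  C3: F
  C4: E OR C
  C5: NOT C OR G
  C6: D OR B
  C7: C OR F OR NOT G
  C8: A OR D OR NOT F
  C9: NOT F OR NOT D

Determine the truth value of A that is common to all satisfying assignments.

Suppose A = false.
Unit clause (NOT B) forces B = false.
Unit clause (F) forces F = true.
Unit clause (D) forces D = true.
That conflicts with the unit clause (NOT D).
So every satisfying assignment has A = True.

True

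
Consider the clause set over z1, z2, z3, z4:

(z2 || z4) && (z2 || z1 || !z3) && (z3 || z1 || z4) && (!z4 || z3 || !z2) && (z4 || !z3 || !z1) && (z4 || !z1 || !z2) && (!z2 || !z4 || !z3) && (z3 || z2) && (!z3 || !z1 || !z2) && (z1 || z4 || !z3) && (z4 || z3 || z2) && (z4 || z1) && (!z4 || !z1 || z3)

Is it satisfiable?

Case z2 = false:
From the singleton clause (z4), z4 = true.
From the singleton clause (z3), z3 = true.
From the singleton clause (z1), z1 = true.
Every clause now holds.
A satisfying assignment: z1=true, z2=false, z3=true, z4=true.

Yes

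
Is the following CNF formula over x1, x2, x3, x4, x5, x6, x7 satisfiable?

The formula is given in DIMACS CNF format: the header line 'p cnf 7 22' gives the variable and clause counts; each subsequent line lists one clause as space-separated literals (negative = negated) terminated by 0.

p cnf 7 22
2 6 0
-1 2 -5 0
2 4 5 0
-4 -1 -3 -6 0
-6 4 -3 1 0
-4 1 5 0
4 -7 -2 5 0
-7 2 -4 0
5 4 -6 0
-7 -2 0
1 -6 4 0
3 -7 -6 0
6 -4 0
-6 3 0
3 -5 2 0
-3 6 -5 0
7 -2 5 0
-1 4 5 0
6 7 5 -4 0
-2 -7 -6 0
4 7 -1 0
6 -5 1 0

Case x2 = True:
The clause (¬x7) is unit, so x7 = False.
The clause (x5) is unit, so x5 = True.
Case x6 = True:
The clause (x3) is unit, so x3 = True.
Case x4 = True:
The clause (¬x1) is unit, so x1 = False.
This assignment satisfies each clause.
A satisfying assignment: x1=False,  x2=True,  x3=True,  x4=True,  x5=True,  x6=True,  x7=False.

Yes, satisfiable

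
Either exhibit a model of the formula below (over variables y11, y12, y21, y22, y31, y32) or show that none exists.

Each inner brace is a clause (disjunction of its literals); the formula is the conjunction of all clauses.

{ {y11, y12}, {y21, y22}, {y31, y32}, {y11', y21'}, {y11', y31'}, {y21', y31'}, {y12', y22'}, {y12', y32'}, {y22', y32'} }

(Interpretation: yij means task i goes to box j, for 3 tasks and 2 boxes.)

Case y11 = 1:
Unit clause (y21') forces y21 = 0.
Unit clause (y22) forces y22 = 1.
Unit clause (y31') forces y31 = 0.
Unit clause (y32) forces y32 = 1.
That conflicts with the unit clause (y32').
Undo y11 and try y11 = 0.
Unit clause (y12) forces y12 = 1.
Unit clause (y22') forces y22 = 0.
Unit clause (y21) forces y21 = 1.
Unit clause (y31') forces y31 = 0.
Unit clause (y32) forces y32 = 1.
That conflicts with the unit clause (y32').
Both values of y11 lead to a conflict.

UNSATISFIABLE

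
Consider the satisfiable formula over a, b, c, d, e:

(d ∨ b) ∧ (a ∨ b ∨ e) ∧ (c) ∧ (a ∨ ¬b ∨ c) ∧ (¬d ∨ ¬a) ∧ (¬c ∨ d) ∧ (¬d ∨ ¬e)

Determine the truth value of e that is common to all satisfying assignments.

False

Suppose e = True.
Unit clause (c) forces c = True.
Unit clause (d) forces d = True.
That conflicts with the unit clause (¬d).
So every satisfying assignment has e = False.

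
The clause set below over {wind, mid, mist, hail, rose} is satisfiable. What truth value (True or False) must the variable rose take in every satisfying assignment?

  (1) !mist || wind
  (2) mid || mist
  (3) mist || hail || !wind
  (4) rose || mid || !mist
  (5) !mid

Suppose rose = false.
Unit clause (!mid) forces mid = false.
Unit clause (mist) forces mist = true.
But (!mist) is also a unit clause — contradiction.
So every satisfying assignment has rose = True.

True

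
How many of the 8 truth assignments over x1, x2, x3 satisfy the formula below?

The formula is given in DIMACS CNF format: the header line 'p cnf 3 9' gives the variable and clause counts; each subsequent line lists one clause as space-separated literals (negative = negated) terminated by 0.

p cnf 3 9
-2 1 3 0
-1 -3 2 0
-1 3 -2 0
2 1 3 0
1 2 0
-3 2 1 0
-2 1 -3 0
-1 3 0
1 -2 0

1

There are 2^3 = 8 truth assignments over (x1, x2, x3).
Check each against the 9 clauses (columns in the order x1, x2, x3):
  F F F  ✗ fails (x2 ∨ x1 ∨ x3)
  F F T  ✗ fails (x1 ∨ x2)
  F T F  ✗ fails (¬x2 ∨ x1 ∨ x3)
  F T T  ✗ fails (¬x2 ∨ x1 ∨ ¬x3)
  T F F  ✗ fails (¬x1 ∨ x3)
  T F T  ✗ fails (¬x1 ∨ ¬x3 ∨ x2)
  T T F  ✗ fails (¬x1 ∨ x3 ∨ ¬x2)
  T T T  ✓ satisfies all
1 of the 8 rows is a model.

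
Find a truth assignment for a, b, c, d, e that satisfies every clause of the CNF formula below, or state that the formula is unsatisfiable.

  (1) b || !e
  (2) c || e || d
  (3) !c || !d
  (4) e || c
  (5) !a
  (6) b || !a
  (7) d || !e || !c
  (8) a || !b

a ↦ false, b ↦ false, c ↦ true, d ↦ false, e ↦ false

(!a) alone gives a = false.
(!b) alone gives b = false.
(!e) alone gives e = false.
(c) alone gives c = true.
(!d) alone gives d = false.
All clauses are satisfied.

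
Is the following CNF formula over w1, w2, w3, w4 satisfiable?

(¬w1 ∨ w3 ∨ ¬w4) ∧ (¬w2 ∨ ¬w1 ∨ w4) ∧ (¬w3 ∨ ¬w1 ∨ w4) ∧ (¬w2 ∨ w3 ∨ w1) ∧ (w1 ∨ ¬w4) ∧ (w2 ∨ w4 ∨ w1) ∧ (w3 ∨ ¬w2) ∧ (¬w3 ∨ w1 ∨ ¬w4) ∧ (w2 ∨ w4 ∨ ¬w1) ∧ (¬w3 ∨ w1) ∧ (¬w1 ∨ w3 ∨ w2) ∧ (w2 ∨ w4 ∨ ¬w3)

Try w1 = True.
Try w3 = True.
Unit clause (w4) forces w4 = True.
Every clause is now satisfied; w2 is unconstrained.
A satisfying assignment: w1: True,  w2: False,  w3: True,  w4: True.

Yes, satisfiable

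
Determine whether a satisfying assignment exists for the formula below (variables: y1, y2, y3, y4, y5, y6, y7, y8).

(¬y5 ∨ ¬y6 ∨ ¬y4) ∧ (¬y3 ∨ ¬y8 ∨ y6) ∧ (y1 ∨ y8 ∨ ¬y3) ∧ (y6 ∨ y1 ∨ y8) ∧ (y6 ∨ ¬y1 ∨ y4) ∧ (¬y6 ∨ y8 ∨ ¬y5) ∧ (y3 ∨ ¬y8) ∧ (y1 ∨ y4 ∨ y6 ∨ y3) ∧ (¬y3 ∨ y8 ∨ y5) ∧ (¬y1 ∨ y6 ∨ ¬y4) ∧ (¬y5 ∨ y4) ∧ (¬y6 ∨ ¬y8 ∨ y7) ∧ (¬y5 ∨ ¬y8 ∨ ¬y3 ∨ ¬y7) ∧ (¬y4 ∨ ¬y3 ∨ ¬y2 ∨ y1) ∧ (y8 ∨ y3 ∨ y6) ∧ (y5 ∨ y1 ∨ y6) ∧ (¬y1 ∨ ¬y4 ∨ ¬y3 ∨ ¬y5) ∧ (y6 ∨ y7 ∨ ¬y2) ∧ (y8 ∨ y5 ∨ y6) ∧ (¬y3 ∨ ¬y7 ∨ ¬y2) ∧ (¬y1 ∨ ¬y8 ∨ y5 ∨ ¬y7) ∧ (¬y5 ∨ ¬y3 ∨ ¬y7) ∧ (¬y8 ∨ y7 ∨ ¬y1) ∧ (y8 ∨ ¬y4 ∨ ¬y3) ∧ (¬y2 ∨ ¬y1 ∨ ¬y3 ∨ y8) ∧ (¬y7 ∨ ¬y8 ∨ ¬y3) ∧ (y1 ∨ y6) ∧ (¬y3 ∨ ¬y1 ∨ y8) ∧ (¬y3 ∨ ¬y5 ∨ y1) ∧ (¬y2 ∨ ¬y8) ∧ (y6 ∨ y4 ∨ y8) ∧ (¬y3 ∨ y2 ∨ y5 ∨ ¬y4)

Yes

Case y3 = False:
The clause (¬y8) is unit, so y8 = False.
The clause (y6) is unit, so y6 = True.
The clause (¬y5) is unit, so y5 = False.
Every clause is now satisfied; y1, y2, y4, y7 are unconstrained.
A satisfying assignment: y1=True, y2=False, y3=False, y4=True, y5=False, y6=True, y7=True, y8=False.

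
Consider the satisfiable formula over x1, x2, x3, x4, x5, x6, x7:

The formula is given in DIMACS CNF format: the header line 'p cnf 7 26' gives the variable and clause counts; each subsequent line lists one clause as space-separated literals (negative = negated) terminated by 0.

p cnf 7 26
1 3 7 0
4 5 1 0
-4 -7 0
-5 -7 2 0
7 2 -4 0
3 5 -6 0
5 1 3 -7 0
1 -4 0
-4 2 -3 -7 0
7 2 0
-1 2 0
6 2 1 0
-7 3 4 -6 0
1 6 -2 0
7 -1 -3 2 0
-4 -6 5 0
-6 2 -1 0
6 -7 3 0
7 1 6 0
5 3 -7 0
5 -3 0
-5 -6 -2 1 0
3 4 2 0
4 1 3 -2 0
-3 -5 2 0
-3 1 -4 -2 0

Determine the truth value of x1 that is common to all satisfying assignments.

Suppose x1 = False.
Unit clause (¬x4) forces x4 = False.
Unit clause (x5) forces x5 = True.
Try x3 = True.
Unit clause (x2) forces x2 = True.
Unit clause (x6) forces x6 = True.
Now (¬x6) is unsatisfied and unit — conflict.
That branch fails; take x3 = False instead.
Unit clause (x7) forces x7 = True.
Unit clause (x2) forces x2 = True.
Now (¬x2) is unsatisfied and unit — conflict.
Either choice for x3 ends in contradiction.
So every satisfying assignment has x1 = True.

True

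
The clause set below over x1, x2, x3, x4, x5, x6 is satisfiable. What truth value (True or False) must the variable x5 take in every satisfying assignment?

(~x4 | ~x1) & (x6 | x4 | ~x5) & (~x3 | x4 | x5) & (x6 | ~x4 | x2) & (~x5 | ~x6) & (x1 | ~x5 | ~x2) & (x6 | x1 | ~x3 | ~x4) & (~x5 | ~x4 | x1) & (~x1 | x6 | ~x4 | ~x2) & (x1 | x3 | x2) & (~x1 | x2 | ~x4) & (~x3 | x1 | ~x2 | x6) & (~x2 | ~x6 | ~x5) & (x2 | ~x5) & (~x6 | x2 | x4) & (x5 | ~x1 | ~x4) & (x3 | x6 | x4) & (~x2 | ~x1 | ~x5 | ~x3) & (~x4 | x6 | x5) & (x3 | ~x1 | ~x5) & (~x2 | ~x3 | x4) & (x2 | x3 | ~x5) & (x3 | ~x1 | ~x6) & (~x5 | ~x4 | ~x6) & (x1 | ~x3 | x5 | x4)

Suppose x5 = 1.
From the singleton clause (~x6), x6 = 0.
From the singleton clause (x4), x4 = 1.
From the singleton clause (~x1), x1 = 0.
Now (x1) is unsatisfied and unit — conflict.
So every satisfying assignment has x5 = False.

False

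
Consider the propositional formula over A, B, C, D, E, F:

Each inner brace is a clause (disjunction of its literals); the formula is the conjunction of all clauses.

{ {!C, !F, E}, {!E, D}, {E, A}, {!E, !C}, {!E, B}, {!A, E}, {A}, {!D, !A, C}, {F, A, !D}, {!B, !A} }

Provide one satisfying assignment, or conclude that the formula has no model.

From the singleton clause (A), A = true.
From the singleton clause (E), E = true.
From the singleton clause (D), D = true.
From the singleton clause (!C), C = false.
That conflicts with the unit clause (C).

UNSATISFIABLE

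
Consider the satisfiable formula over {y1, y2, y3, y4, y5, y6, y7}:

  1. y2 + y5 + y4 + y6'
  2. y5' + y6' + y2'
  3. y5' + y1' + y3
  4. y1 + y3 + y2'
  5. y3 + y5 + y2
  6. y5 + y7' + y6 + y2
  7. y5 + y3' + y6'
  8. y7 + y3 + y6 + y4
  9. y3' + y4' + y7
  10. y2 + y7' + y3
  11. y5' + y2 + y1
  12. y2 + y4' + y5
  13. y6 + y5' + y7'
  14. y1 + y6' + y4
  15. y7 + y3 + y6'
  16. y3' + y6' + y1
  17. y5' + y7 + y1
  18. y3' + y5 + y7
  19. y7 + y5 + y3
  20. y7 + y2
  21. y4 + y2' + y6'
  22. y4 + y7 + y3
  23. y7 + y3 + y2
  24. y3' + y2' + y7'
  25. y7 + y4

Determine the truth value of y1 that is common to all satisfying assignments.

True

Suppose y1 = 0.
Try y3 = 1.
(y6') alone gives y6 = 0.
Try y4 = 0.
(y7) alone gives y7 = 1.
(y5') alone gives y5 = 0.
(y2) alone gives y2 = 1.
Now (y2') is unsatisfied and unit — conflict.
That branch fails; take y4 = 1 instead.
(y7) alone gives y7 = 1.
(y5') alone gives y5 = 0.
(y2) alone gives y2 = 1.
Now (y2') is unsatisfied and unit — conflict.
Neither y4 = 1 nor y4 = 0 works.
That branch fails; take y3 = 0 instead.
(y2') alone gives y2 = 0.
(y5) alone gives y5 = 1.
Now (y5') is unsatisfied and unit — conflict.
Neither y3 = 1 nor y3 = 0 works.
So every satisfying assignment has y1 = True.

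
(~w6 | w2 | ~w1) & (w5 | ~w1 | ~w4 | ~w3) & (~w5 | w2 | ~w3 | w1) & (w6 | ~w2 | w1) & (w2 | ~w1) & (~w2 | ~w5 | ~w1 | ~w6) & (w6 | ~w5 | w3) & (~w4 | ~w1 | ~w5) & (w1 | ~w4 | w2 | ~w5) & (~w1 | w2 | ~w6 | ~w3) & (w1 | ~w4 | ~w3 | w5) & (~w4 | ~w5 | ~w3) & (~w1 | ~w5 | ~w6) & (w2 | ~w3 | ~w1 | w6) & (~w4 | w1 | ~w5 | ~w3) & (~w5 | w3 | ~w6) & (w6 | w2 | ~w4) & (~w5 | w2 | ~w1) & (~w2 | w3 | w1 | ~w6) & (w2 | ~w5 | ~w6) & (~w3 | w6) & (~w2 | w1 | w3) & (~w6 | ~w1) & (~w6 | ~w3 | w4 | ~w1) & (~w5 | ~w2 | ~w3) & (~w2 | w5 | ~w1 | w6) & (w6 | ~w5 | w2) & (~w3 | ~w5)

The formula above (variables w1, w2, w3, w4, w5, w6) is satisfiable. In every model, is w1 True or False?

False

Suppose w1 = 1.
(w2) alone gives w2 = 1.
(~w6) alone gives w6 = 0.
(~w3) alone gives w3 = 0.
(~w5) alone gives w5 = 0.
Now (w5) is unsatisfied and unit — conflict.
So every satisfying assignment has w1 = False.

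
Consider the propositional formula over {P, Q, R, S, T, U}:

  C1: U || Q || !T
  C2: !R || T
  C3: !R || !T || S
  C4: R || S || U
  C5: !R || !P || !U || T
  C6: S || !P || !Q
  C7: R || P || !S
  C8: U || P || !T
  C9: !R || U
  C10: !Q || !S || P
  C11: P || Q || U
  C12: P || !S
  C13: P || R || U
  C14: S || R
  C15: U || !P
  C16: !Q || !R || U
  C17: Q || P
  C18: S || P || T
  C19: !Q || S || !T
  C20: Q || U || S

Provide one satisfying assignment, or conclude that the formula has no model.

Case R = true:
(T) alone gives T = true.
(S) alone gives S = true.
(U) alone gives U = true.
(P) alone gives P = true.
No clause remains; Q is free.

P=true; Q=false; R=true; S=true; T=true; U=true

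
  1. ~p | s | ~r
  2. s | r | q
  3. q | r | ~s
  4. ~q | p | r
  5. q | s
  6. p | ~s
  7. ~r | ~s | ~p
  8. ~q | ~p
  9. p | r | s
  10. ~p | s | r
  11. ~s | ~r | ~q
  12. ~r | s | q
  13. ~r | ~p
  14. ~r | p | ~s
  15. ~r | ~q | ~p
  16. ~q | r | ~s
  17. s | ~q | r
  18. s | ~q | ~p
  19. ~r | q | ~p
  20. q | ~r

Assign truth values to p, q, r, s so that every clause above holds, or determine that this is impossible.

Suppose q = 1.
From the singleton clause (~p), p = 0.
From the singleton clause (r), r = 1.
From the singleton clause (~s), s = 0.
This assignment satisfies each clause.

p: 0; q: 1; r: 1; s: 0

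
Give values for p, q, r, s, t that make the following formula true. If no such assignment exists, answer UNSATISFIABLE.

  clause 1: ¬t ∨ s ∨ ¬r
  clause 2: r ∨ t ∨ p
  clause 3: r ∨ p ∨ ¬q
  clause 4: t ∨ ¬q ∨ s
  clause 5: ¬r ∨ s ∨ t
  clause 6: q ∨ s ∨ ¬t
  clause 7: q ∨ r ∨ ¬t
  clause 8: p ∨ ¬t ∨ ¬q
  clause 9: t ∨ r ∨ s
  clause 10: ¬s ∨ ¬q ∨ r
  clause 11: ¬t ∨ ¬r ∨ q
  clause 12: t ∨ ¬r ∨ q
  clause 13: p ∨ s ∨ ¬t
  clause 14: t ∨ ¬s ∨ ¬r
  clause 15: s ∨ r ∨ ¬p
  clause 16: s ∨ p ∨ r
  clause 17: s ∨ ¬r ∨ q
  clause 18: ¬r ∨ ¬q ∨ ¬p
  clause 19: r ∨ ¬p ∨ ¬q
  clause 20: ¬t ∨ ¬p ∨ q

p ↦ True,  q ↦ False,  r ↦ False,  s ↦ True,  t ↦ False

Try t = False.
Try r = False.
From the singleton clause (p), p = True.
From the singleton clause (s), s = True.
From the singleton clause (¬q), q = False.
All clauses are satisfied.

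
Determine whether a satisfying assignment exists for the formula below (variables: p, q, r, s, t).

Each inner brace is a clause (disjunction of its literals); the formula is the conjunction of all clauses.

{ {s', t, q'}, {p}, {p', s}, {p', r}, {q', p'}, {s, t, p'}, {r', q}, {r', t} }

Unit clause (p) forces p = 1.
Unit clause (s) forces s = 1.
Unit clause (r) forces r = 1.
Unit clause (q') forces q = 0.
Now (q) is unsatisfied and unit — conflict.
No assignment satisfies every clause.

Unsatisfiable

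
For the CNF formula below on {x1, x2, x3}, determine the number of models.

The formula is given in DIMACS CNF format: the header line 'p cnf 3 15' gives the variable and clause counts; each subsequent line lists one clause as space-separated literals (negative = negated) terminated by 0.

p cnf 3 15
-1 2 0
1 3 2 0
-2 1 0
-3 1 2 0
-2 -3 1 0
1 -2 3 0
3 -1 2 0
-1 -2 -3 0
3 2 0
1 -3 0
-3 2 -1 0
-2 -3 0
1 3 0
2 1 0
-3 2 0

There are 2^3 = 8 truth assignments over (x1, x2, x3).
Check each against the 15 clauses (columns in the order x1, x2, x3):
  F F F  ✗ fails (x1 ∨ x3 ∨ x2)
  F F T  ✗ fails (¬x3 ∨ x1 ∨ x2)
  F T F  ✗ fails (¬x2 ∨ x1)
  F T T  ✗ fails (¬x2 ∨ x1)
  T F F  ✗ fails (¬x1 ∨ x2)
  T F T  ✗ fails (¬x1 ∨ x2)
  T T F  ✓ satisfies all
  T T T  ✗ fails (¬x1 ∨ ¬x2 ∨ ¬x3)
1 of the 8 rows is a model.

1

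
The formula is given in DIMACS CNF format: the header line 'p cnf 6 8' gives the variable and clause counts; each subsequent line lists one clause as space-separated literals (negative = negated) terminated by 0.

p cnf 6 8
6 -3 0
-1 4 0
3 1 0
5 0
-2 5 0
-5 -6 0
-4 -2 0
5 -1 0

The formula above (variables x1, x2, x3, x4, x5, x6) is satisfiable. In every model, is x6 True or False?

False

Suppose x6 = True.
(x5) alone gives x5 = True.
Now (¬x5) is unsatisfied and unit — conflict.
So every satisfying assignment has x6 = False.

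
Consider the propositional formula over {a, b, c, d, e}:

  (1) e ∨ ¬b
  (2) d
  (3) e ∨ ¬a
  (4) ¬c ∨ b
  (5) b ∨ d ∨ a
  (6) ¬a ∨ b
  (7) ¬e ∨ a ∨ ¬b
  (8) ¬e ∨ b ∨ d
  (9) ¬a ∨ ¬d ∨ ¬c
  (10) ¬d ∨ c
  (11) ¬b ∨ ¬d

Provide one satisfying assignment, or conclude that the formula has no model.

UNSATISFIABLE

Unit clause (d) forces d = True.
Unit clause (c) forces c = True.
Unit clause (b) forces b = True.
Now (¬b) is unsatisfied and unit — conflict.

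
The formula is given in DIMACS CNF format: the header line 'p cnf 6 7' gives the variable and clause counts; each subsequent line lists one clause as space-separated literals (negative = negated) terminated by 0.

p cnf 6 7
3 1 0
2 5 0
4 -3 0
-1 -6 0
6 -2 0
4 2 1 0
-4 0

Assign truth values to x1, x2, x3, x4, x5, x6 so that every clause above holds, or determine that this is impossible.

From the singleton clause (¬x4), x4 = False.
From the singleton clause (¬x3), x3 = False.
From the singleton clause (x1), x1 = True.
From the singleton clause (¬x6), x6 = False.
From the singleton clause (¬x2), x2 = False.
From the singleton clause (x5), x5 = True.
Every clause now holds.

x1=True; x2=False; x3=False; x4=False; x5=True; x6=False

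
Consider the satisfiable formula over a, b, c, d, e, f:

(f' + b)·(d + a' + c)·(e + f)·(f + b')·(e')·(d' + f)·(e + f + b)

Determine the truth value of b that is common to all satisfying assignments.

Suppose b = 0.
(f') alone gives f = 0.
(e) alone gives e = 1.
But (e') is also a unit clause — contradiction.
So every satisfying assignment has b = True.

True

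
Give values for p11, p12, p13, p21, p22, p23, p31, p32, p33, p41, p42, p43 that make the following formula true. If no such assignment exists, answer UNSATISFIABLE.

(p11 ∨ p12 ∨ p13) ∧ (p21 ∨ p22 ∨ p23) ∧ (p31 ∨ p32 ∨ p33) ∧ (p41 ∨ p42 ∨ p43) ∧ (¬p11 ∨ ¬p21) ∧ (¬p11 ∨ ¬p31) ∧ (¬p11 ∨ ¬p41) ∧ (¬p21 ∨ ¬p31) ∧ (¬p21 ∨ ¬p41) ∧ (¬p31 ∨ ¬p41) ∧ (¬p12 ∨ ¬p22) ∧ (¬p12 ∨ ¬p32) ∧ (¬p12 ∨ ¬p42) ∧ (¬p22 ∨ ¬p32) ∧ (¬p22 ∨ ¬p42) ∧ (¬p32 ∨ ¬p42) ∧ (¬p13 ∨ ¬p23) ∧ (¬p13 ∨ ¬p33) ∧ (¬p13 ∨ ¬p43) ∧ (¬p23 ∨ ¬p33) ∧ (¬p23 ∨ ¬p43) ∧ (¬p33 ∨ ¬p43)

UNSATISFIABLE

Branch on p11: set p11 = False.
Branch on p12: set p12 = True.
From the singleton clause (¬p22), p22 = False.
From the singleton clause (¬p32), p32 = False.
From the singleton clause (¬p42), p42 = False.
Branch on p21: set p21 = True.
From the singleton clause (¬p31), p31 = False.
From the singleton clause (p33), p33 = True.
From the singleton clause (¬p41), p41 = False.
From the singleton clause (p43), p43 = True.
Now (¬p43) is unsatisfied and unit — conflict.
Undo p21 and try p21 = False.
From the singleton clause (p23), p23 = True.
From the singleton clause (¬p13), p13 = False.
From the singleton clause (¬p33), p33 = False.
From the singleton clause (p31), p31 = True.
From the singleton clause (¬p41), p41 = False.
From the singleton clause (p43), p43 = True.
Now (¬p43) is unsatisfied and unit — conflict.
Neither p21 = True nor p21 = False works.
Undo p12 and try p12 = False.
From the singleton clause (p13), p13 = True.
From the singleton clause (¬p23), p23 = False.
From the singleton clause (¬p33), p33 = False.
From the singleton clause (¬p43), p43 = False.
Branch on p21: set p21 = True.
From the singleton clause (¬p31), p31 = False.
From the singleton clause (p32), p32 = True.
From the singleton clause (¬p41), p41 = False.
From the singleton clause (p42), p42 = True.
Now (¬p42) is unsatisfied and unit — conflict.
Undo p21 and try p21 = False.
From the singleton clause (p22), p22 = True.
From the singleton clause (¬p32), p32 = False.
From the singleton clause (p31), p31 = True.
From the singleton clause (¬p41), p41 = False.
From the singleton clause (p42), p42 = True.
Now (¬p42) is unsatisfied and unit — conflict.
Neither p21 = True nor p21 = False works.
Neither p12 = True nor p12 = False works.
Undo p11 and try p11 = True.
From the singleton clause (¬p21), p21 = False.
From the singleton clause (¬p31), p31 = False.
From the singleton clause (¬p41), p41 = False.
Branch on p22: set p22 = True.
From the singleton clause (¬p12), p12 = False.
From the singleton clause (¬p32), p32 = False.
From the singleton clause (p33), p33 = True.
From the singleton clause (¬p42), p42 = False.
From the singleton clause (p43), p43 = True.
Now (¬p43) is unsatisfied and unit — conflict.
Undo p22 and try p22 = False.
From the singleton clause (p23), p23 = True.
From the singleton clause (¬p13), p13 = False.
From the singleton clause (¬p33), p33 = False.
From the singleton clause (p32), p32 = True.
From the singleton clause (¬p12), p12 = False.
From the singleton clause (¬p42), p42 = False.
From the singleton clause (p43), p43 = True.
Now (¬p43) is unsatisfied and unit — conflict.
Neither p22 = True nor p22 = False works.
Neither p11 = True nor p11 = False works.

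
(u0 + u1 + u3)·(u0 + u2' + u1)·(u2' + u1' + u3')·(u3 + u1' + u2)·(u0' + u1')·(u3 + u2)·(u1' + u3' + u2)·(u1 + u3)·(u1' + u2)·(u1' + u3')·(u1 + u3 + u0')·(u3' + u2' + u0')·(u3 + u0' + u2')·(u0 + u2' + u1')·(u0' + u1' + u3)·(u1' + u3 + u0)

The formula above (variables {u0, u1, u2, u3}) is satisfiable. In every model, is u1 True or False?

False

Suppose u1 = 1.
Unit clause (u0') forces u0 = 0.
Unit clause (u2) forces u2 = 1.
Now (u2') is unsatisfied and unit — conflict.
So every satisfying assignment has u1 = False.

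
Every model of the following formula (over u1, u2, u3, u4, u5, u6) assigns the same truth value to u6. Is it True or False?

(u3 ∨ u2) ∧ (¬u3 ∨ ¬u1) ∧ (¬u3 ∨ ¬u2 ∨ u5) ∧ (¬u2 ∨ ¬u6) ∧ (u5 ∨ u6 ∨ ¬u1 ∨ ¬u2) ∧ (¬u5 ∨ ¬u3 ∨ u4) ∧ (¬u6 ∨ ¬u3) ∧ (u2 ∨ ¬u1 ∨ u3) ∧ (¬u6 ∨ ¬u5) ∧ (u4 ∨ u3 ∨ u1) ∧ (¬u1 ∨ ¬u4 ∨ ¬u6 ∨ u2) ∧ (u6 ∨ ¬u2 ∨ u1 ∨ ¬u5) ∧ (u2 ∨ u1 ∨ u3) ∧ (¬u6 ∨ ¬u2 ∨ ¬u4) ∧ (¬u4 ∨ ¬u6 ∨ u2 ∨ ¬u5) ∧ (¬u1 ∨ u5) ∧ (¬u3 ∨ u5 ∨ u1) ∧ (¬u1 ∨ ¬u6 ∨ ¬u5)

False

Suppose u6 = True.
(¬u2) alone gives u2 = False.
(u3) alone gives u3 = True.
Now (¬u3) is unsatisfied and unit — conflict.
So every satisfying assignment has u6 = False.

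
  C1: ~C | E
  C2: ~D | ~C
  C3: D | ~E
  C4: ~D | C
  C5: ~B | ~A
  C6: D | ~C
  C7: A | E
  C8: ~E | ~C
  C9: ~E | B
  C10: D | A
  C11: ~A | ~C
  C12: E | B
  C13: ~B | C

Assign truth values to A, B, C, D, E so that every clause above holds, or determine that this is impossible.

UNSATISFIABLE

Case C = 0:
Unit clause (~D) forces D = 0.
Unit clause (~E) forces E = 0.
Unit clause (A) forces A = 1.
Unit clause (~B) forces B = 0.
Now (B) is unsatisfied and unit — conflict.
Backtrack on C: now try C = 1.
Unit clause (E) forces E = 1.
Now (~E) is unsatisfied and unit — conflict.
Neither C = 1 nor C = 0 works.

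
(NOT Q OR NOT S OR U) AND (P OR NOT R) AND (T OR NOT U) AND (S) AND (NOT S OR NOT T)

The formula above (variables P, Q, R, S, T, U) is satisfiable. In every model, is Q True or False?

False

Suppose Q = true.
From the singleton clause (S), S = true.
From the singleton clause (U), U = true.
From the singleton clause (T), T = true.
But (NOT T) is also a unit clause — contradiction.
So every satisfying assignment has Q = False.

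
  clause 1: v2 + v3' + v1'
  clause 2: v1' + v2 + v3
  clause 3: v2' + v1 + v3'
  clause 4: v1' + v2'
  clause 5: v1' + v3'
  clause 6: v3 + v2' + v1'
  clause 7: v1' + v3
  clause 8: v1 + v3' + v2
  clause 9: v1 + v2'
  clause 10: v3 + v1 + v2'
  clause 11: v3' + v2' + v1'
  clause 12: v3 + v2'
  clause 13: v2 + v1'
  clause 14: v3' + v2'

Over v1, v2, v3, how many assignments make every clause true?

1

There are 2^3 = 8 truth assignments over (v1, v2, v3).
Split on v2. With v2 = 1, the clauses containing v2 are satisfied and v2' drops from the rest; 0 of the 2^2 = 4 assignments to the other variables satisfy what remains.
With v2 = 0, by the same count on the reduced clause set, 1 assignment works.
(One model: v1=F, v2=F, v3=F.)
Total: 0 + 1 = 1.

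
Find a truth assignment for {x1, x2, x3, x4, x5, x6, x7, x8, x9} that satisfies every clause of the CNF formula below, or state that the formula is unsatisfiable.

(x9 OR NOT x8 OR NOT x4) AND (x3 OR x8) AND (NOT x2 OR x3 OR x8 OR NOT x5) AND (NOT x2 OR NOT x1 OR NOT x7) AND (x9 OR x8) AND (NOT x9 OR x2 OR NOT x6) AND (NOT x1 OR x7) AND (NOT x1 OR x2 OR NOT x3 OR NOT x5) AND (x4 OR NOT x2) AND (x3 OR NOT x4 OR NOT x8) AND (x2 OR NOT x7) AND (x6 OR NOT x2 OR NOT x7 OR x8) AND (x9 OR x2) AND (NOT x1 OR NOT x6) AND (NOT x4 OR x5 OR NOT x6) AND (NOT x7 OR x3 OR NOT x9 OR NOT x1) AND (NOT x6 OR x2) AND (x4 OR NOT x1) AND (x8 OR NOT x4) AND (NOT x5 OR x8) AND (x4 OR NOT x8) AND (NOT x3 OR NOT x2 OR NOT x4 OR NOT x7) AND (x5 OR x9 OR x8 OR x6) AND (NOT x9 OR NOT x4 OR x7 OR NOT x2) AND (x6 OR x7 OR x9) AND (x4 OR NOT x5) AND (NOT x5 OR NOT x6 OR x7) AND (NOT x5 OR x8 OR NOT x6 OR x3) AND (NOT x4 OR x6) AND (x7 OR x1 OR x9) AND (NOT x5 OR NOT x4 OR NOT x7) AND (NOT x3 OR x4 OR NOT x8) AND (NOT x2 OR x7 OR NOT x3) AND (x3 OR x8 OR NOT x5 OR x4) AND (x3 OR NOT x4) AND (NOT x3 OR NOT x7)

Suppose x3 = true.
Unit clause (NOT x7) forces x7 = false.
Unit clause (NOT x1) forces x1 = false.
Unit clause (x9) forces x9 = true.
Unit clause (NOT x2) forces x2 = false.
Unit clause (NOT x6) forces x6 = false.
Unit clause (NOT x4) forces x4 = false.
Unit clause (NOT x8) forces x8 = false.
Unit clause (NOT x5) forces x5 = false.
All clauses are satisfied.

x1: false, x2: false, x3: true, x4: false, x5: false, x6: false, x7: false, x8: false, x9: true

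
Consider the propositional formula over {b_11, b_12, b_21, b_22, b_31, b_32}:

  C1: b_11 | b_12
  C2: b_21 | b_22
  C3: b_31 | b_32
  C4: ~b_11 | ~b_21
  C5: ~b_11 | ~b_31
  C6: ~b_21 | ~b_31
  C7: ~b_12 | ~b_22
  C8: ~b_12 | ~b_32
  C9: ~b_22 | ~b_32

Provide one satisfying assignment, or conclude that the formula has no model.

Branch on b_11: set b_11 = 1.
The clause (~b_21) is unit, so b_21 = 0.
The clause (b_22) is unit, so b_22 = 1.
The clause (~b_31) is unit, so b_31 = 0.
The clause (b_32) is unit, so b_32 = 1.
But (~b_32) is also a unit clause — contradiction.
Backtrack on b_11: now try b_11 = 0.
The clause (b_12) is unit, so b_12 = 1.
The clause (~b_22) is unit, so b_22 = 0.
The clause (b_21) is unit, so b_21 = 1.
The clause (~b_31) is unit, so b_31 = 0.
The clause (b_32) is unit, so b_32 = 1.
But (~b_32) is also a unit clause — contradiction.
Neither b_11 = 1 nor b_11 = 0 works.

UNSATISFIABLE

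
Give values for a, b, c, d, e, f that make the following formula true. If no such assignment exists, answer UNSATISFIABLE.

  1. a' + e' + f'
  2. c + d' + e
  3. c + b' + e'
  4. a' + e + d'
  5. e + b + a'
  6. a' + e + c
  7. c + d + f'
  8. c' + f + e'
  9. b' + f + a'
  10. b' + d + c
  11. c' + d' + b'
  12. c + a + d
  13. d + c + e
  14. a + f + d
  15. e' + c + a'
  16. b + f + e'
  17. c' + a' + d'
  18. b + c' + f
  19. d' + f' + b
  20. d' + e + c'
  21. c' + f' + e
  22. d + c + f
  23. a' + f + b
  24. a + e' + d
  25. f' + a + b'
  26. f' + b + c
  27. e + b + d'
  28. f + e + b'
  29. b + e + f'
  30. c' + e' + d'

Branch on a: set a = 0.
Branch on c: set c = 1.
Branch on f: set f = 1.
The clause (e) is unit, so e = 1.
The clause (d) is unit, so d = 1.
But (d') is also a unit clause — contradiction.
Backtrack on f: now try f = 0.
The clause (e') is unit, so e = 0.
The clause (d) is unit, so d = 1.
But (d') is also a unit clause — contradiction.
Both values of f lead to a conflict.
Backtrack on c: now try c = 0.
The clause (d) is unit, so d = 1.
The clause (e) is unit, so e = 1.
The clause (b') is unit, so b = 0.
The clause (f) is unit, so f = 1.
But (f') is also a unit clause — contradiction.
Both values of c lead to a conflict.
Backtrack on a: now try a = 1.
Branch on e: set e = 0.
The clause (d') is unit, so d = 0.
The clause (b) is unit, so b = 1.
The clause (c) is unit, so c = 1.
The clause (f) is unit, so f = 1.
But (f') is also a unit clause — contradiction.
Backtrack on e: now try e = 1.
The clause (f') is unit, so f = 0.
The clause (c') is unit, so c = 0.
But (c) is also a unit clause — contradiction.
Both values of e lead to a conflict.
Both values of a lead to a conflict.

UNSATISFIABLE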